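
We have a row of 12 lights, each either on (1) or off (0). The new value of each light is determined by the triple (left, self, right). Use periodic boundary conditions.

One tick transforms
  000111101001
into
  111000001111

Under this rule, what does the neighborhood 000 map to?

1

At position 1 the neighborhood is 000; the next row has 1 there.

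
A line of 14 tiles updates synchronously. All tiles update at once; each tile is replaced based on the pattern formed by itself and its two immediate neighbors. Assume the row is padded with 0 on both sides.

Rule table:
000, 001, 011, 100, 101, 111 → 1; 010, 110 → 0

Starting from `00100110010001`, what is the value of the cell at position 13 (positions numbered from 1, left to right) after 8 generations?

0

11011101101110
10111011011101
01110110111010
11101101110101
11011011101010
10110111010101
01101110101010
11011101010101
position 13 holds 0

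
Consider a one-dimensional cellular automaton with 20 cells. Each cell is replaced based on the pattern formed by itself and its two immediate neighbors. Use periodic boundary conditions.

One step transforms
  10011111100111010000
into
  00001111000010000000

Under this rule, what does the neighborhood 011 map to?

0

At position 3 the neighborhood is 011; the next row has 0 there.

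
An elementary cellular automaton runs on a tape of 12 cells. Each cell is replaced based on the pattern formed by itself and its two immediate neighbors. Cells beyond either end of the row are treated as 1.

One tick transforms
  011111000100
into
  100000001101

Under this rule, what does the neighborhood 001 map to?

At position 8 the neighborhood is 001; the next row has 1 there.

1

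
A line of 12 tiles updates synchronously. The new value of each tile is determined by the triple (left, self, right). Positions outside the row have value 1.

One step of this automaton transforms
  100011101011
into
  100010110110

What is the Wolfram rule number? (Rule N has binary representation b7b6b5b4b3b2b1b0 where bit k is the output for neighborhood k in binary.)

position 5: 111 → 0  (bit 7 = 0)
position 0: 110 → 1  (bit 6 = 1)
position 7: 101 → 1  (bit 5 = 1)
position 1: 100 → 0  (bit 4 = 0)
position 4: 011 → 1  (bit 3 = 1)
position 8: 010 → 0  (bit 2 = 0)
position 3: 001 → 0  (bit 1 = 0)
position 2: 000 → 0  (bit 0 = 0)
bits b7..b0 = 01101000 = 104

104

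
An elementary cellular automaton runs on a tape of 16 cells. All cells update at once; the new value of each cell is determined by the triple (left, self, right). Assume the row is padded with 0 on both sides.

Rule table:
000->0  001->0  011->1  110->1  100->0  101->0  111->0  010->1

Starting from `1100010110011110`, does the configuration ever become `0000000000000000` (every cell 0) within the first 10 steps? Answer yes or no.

no

1100010110010010
1100010110010010  (fixed point — unchanged through step 10)
step 10 is 1100010110010010, still not uniform 0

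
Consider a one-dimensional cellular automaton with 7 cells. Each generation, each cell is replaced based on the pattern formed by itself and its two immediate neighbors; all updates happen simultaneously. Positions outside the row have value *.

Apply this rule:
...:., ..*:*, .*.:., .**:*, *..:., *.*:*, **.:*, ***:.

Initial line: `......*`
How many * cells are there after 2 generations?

generation 1: .....**
generation 2: ....**.
count of *: 2

2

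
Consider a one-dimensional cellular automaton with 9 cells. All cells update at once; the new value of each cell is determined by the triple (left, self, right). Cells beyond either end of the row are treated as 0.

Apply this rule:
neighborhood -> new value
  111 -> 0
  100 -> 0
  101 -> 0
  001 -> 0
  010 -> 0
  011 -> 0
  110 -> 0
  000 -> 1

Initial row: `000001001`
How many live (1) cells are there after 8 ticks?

4

111100000
000001111
111100000  (repeats tick 1; period 2)
tick 8: 000001111
count of 1: 4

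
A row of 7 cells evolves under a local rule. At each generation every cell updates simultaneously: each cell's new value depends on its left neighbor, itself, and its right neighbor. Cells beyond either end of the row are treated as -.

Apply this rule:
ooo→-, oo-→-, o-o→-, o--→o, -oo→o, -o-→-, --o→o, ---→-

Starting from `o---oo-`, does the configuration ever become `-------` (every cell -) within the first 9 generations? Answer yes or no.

-o-oo-o
o--o---
-oo-o--
oo---o-
o-o-o-o
-------
all cells are - at generation 6

yes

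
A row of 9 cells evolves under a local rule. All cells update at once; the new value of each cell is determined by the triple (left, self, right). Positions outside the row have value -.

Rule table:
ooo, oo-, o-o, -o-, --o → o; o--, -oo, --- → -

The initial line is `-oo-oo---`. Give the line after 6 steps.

-oo-oo---

step 1: o-oo-o---
step 2: oo-ooo---
step 3: -oo-oo---  (repeats step 0; period 3)
step 6: -oo-oo---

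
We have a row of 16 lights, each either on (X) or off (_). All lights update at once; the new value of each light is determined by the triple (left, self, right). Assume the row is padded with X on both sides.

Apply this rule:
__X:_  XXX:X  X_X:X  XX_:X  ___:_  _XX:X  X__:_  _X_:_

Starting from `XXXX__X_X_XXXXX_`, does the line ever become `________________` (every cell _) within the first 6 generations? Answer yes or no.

no

XXXX___X_XXXXXXX
XXXX____XXXXXXXX
XXXX____XXXXXXXX  (fixed point — unchanged through generation 6)
generation 6 is XXXX____XXXXXXXX, still not uniform _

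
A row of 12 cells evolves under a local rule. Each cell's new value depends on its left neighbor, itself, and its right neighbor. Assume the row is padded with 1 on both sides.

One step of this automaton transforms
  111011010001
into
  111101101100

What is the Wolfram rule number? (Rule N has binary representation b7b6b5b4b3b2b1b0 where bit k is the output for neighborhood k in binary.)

position 0: 111 → 1  (bit 7 = 1)
position 2: 110 → 1  (bit 6 = 1)
position 3: 101 → 1  (bit 5 = 1)
position 8: 100 → 1  (bit 4 = 1)
position 4: 011 → 0  (bit 3 = 0)
position 7: 010 → 0  (bit 2 = 0)
position 10: 001 → 0  (bit 1 = 0)
position 9: 000 → 1  (bit 0 = 1)
bits b7..b0 = 11110001 = 241

241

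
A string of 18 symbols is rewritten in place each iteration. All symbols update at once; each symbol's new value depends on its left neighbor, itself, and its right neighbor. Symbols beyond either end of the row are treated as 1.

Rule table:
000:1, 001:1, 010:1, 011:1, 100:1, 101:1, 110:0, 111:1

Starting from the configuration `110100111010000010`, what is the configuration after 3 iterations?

iteration 1: 101111110111111111
iteration 2: 011111101111111111
iteration 3: 111111011111111111

111111011111111111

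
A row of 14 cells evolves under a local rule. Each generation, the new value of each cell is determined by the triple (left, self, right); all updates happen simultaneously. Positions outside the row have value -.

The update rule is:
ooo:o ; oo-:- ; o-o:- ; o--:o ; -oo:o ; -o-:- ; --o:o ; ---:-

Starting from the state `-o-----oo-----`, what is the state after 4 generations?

o-o---oo-o----
---o-oo---o---
--o--o-o-o-o--
-o-oo-------o-

-o-oo-------o-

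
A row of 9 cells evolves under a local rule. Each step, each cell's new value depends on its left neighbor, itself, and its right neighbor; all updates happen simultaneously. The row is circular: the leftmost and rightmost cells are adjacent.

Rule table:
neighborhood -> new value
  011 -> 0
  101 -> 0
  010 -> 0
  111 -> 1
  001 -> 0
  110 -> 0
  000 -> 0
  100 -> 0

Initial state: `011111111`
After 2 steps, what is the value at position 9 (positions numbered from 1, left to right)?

0

001111110
000111100
position 9 holds 0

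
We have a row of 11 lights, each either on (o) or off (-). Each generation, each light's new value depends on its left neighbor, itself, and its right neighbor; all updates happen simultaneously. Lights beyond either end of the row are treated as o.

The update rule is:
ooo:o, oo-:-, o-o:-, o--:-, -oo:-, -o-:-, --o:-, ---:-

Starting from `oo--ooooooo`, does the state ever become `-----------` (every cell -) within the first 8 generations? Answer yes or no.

o----oooooo
------ooooo
-------oooo
--------ooo
---------oo
----------o
-----------
all cells are - at generation 7

yes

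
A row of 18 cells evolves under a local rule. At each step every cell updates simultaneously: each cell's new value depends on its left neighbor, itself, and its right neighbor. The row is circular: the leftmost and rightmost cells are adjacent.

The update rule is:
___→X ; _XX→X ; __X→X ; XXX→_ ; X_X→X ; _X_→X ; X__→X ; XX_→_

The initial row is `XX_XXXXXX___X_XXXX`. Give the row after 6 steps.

XXXXX_XXXXXX_____X

step 1: __XX_____XXXXXX___
step 2: XXX_XXXXXX_____XXX
step 3: ___XX_____XXXXXX__
step 4: XXXX_XXXXXX_____XX
step 5: ____XX_____XXXXXX_
step 6: XXXXX_XXXXXX_____X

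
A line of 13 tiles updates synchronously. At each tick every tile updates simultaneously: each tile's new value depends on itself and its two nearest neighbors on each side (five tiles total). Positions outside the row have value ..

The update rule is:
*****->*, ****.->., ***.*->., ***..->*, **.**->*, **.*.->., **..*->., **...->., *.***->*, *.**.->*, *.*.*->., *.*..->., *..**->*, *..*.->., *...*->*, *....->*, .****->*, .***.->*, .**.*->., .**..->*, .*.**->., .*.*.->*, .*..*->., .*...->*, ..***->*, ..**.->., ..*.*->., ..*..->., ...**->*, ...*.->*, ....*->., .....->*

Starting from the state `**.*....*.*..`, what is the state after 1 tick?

....**.*.*.**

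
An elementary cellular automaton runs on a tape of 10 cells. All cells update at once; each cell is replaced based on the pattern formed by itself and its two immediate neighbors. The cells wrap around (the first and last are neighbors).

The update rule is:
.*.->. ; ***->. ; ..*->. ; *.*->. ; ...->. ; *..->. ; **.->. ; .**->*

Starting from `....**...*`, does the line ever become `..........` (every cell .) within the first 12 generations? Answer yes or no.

....*.....
..........
all cells are . at generation 2

yes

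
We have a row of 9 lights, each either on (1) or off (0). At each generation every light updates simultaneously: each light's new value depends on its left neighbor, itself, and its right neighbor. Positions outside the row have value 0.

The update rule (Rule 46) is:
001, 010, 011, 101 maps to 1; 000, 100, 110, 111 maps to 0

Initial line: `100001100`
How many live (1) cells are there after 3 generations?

3

generation 1: 100011000
generation 2: 100110000
generation 3: 101100000
count of 1: 3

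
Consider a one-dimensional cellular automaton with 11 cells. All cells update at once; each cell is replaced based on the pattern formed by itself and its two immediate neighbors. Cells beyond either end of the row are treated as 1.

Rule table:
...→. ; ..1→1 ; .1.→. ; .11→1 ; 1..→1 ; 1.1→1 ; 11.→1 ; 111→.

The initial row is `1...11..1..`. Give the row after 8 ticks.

...11.11...

11.11111.11
.111...111.
11.11.11.11
.111111111.
11.......11
.11.....11.
1111...1111
...11.11...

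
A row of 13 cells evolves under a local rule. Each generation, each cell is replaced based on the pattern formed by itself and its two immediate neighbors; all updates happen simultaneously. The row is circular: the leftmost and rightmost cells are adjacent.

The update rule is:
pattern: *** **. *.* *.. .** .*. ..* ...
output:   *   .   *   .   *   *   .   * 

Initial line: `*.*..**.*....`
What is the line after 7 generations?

.**.**.***..*

***..*.**.**.
**...***.**.*
*..*.**.**.**
...***.**.***
.*.**.**.***.
.***.**.***..
.**.**.***..*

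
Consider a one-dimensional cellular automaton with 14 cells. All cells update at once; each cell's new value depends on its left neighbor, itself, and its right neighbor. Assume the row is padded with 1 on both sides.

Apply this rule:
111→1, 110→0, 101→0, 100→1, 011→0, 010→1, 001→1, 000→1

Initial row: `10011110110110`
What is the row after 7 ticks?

11011111110111

tick 1: 01101100000000
tick 2: 00000011111111
tick 3: 11111101111111
tick 4: 11111000111111
tick 5: 11110111011111
tick 6: 11100010001111
tick 7: 11011111110111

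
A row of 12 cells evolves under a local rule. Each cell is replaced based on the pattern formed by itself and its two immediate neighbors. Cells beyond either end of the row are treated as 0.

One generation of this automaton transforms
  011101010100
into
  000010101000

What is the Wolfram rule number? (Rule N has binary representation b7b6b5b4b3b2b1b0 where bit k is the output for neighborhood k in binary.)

position 2: 111 → 0  (bit 7 = 0)
position 3: 110 → 0  (bit 6 = 0)
position 4: 101 → 1  (bit 5 = 1)
position 10: 100 → 0  (bit 4 = 0)
position 1: 011 → 0  (bit 3 = 0)
position 5: 010 → 0  (bit 2 = 0)
position 0: 001 → 0  (bit 1 = 0)
position 11: 000 → 0  (bit 0 = 0)
bits b7..b0 = 00100000 = 32

32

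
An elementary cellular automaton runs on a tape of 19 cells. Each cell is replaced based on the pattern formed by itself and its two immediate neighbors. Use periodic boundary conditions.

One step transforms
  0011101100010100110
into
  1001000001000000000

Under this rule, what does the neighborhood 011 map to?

0

At position 2 the neighborhood is 011; the next row has 0 there.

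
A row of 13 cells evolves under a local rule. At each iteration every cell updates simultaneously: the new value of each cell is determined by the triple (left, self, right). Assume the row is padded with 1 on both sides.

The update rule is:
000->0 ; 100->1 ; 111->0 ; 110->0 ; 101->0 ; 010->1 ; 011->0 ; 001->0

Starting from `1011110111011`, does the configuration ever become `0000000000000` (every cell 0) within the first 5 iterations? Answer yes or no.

yes

0000000000000
all cells are 0 at iteration 1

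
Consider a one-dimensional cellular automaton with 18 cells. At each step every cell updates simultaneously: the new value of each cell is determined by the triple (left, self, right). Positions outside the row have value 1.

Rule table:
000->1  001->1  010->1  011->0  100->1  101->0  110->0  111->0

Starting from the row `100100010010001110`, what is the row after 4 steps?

000000000000001111

011111111111110000
000000000000001111
111111111111110000
000000000000001111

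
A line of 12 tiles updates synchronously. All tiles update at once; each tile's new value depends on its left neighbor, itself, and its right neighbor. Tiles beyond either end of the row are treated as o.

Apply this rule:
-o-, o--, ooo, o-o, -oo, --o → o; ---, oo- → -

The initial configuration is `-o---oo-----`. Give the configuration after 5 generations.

oo-ooo-ooooo

ooo-oo-o---o
oo-oo-ooo-oo
o-oo-ooo-ooo
-oo-ooo-oooo
oo-ooo-ooooo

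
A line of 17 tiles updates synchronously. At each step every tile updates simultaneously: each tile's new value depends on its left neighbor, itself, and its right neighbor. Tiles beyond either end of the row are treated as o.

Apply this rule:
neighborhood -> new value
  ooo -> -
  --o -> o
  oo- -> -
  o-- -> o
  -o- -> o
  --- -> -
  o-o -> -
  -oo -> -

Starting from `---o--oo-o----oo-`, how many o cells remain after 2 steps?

step 1: o-oooo---oo--o---
step 2: ------o-o--oooo-o
count of o: 7

7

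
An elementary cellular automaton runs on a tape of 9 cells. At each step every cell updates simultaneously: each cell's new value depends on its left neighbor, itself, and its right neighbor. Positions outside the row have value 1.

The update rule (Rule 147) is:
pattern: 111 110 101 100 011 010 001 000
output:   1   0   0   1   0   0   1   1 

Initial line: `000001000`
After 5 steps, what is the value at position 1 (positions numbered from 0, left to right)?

0

111110111
111100011
111011101
110001000
101110111
position 1 holds 0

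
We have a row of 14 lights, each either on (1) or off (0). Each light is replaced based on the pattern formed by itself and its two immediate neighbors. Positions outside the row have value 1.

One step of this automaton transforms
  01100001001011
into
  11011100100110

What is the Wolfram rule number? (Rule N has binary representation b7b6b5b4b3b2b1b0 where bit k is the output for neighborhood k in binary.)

position 13: 111 → 0  (bit 7 = 0)
position 2: 110 → 0  (bit 6 = 0)
position 0: 101 → 1  (bit 5 = 1)
position 3: 100 → 1  (bit 4 = 1)
position 1: 011 → 1  (bit 3 = 1)
position 7: 010 → 0  (bit 2 = 0)
position 6: 001 → 0  (bit 1 = 0)
position 4: 000 → 1  (bit 0 = 1)
bits b7..b0 = 00111001 = 57

57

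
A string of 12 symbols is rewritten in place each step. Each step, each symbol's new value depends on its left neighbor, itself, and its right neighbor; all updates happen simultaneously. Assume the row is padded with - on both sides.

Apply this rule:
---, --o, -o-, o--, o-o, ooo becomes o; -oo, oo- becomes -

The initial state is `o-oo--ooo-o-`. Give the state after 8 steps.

oo--oo-o-ooo
--oo--ooo-o-
oo--oo-o-ooo  (repeats step 1; period 2)
step 8: --oo--ooo-o-

--oo--ooo-o-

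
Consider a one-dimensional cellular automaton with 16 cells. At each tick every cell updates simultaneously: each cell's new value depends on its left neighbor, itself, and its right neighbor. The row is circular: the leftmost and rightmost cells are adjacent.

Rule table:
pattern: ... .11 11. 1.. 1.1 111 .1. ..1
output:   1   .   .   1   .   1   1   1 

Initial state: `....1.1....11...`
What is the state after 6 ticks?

11111.11111..111
1111...111.11.11
111.111.1......1
11...1..1111111.
..111111.11111..
11.1111...111.11

11.1111...111.11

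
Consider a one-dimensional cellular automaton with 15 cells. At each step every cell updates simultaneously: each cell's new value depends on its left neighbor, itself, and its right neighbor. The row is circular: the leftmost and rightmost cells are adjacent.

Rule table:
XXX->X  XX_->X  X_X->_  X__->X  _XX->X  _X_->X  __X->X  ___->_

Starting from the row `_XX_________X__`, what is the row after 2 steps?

XXXXX_____XXXX_

XXXX_______XXX_
XXXXX_____XXXX_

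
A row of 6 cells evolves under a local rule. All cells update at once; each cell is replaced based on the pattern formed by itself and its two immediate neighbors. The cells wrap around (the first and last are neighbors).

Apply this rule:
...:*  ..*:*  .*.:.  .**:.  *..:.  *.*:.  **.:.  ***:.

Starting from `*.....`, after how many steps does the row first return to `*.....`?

12

step 1: ..****
step 2: .*....
step 3: *..***
step 4: ..*...
step 5: **..**
step 6: ...*..
step 7: ***..*
step 8: ....*.
step 9: ****..
step 10: .....*
step 11: .****.
step 12: *.....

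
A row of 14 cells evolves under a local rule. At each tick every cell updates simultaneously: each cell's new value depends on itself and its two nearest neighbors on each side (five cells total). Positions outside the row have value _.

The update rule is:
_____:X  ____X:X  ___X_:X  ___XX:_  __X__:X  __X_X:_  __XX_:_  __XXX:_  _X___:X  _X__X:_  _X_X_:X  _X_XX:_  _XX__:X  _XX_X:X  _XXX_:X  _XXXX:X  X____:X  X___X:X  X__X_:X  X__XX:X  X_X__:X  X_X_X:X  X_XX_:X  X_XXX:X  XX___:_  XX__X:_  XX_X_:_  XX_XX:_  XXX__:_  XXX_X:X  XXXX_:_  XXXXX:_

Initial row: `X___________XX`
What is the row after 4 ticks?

_X__________XX

XXXXXXXXXXX__X
_X__________XX
XXXXXXXXXXX__X  (repeats tick 1; period 2)
tick 4: _X__________XX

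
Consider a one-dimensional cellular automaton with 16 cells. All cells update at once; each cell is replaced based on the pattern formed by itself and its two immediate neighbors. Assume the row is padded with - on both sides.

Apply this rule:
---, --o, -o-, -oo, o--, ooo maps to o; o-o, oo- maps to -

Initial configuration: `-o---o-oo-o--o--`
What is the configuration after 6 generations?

oooooo-o--oooooo
ooooo--oooooooo-
oooo-ooooooooo-o
ooo--oooooooo--o
oo-ooooooooo-ooo
o--oooooooo--oo-

o--oooooooo--oo-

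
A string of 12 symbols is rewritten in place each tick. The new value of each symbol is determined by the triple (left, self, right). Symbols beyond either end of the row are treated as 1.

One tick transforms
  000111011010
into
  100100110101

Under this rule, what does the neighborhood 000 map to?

At position 1 the neighborhood is 000; the next row has 0 there.

0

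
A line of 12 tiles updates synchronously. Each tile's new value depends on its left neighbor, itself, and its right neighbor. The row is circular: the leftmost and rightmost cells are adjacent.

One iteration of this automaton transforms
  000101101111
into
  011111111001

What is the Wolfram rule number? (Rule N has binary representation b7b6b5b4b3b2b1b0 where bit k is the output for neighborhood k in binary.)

111

position 9: 111 → 0  (bit 7 = 0)
position 6: 110 → 1  (bit 6 = 1)
position 4: 101 → 1  (bit 5 = 1)
position 0: 100 → 0  (bit 4 = 0)
position 5: 011 → 1  (bit 3 = 1)
position 3: 010 → 1  (bit 2 = 1)
position 2: 001 → 1  (bit 1 = 1)
position 1: 000 → 1  (bit 0 = 1)
bits b7..b0 = 01101111 = 111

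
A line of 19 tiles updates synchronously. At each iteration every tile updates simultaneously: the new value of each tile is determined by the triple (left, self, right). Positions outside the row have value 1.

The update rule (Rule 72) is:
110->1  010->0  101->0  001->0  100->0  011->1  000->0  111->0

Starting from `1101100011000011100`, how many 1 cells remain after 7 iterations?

4

iteration 1: 0101100011000010100
iteration 2: 0001100011000000000
iteration 3: 0001100011000000000  (fixed point — unchanged through iteration 7)
count of 1: 4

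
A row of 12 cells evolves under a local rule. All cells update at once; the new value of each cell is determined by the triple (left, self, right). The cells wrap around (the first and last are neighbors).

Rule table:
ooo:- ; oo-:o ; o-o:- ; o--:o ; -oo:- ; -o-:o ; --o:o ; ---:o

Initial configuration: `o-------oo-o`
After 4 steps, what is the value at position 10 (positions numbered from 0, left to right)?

oooooooo-o--
-------o-ooo
oooooooo---o
-------oooo-
position 10 holds o

o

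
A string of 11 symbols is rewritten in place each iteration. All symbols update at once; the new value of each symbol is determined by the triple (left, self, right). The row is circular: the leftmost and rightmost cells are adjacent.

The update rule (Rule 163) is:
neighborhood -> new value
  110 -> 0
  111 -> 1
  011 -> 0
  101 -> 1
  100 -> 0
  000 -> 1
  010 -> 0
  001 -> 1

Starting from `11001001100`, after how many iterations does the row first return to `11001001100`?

iteration 1: 00010010001
iteration 2: 01100100110
iteration 3: 10001001000
iteration 4: 00110010011
iteration 5: 01000100100
iteration 6: 10011001001
iteration 7: 00100010010
iteration 8: 11001100100
iteration 9: 00010001001
iteration 10: 01100110010
iteration 11: 10001000100
iteration 12: 00110011001
iteration 13: 01000100010
iteration 14: 10011001100
iteration 15: 00100010001
iteration 16: 01001100110
iteration 17: 10010001000
iteration 18: 00100110011
iteration 19: 01001000100
iteration 20: 10010011001
iteration 21: 00100100010
iteration 22: 11001001100

22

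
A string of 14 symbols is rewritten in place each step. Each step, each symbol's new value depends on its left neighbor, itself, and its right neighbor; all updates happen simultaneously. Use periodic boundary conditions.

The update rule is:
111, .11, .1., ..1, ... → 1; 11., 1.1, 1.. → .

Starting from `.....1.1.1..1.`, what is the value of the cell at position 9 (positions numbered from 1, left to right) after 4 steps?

.

111111.1.1.11.
11111..1.1.1..
1111..11.1.1.1
111..11..1.1.1
position 9 holds .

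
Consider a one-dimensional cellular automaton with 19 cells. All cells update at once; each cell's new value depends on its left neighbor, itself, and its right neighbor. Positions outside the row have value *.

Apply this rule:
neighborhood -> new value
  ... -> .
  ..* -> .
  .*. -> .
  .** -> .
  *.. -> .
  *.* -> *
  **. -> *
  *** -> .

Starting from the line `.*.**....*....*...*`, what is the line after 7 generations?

*..................

*.*.*..............
**.*...............
.**................
*.*................
**.................
.*.................
*..................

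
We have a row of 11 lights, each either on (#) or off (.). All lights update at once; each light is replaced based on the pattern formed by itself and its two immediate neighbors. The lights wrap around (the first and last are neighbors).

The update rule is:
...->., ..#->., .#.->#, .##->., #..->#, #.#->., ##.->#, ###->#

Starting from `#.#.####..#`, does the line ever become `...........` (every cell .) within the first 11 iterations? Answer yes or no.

#.#..####..
#.##..####.
#..##..###.
##..##..##.
.##..##..#.
..##..##.##
#..##..#..#
##..##.##..
.##..#..##.
..##.##..##
#..#..##..#
iteration 11 is #..#..##..#, still not uniform .

no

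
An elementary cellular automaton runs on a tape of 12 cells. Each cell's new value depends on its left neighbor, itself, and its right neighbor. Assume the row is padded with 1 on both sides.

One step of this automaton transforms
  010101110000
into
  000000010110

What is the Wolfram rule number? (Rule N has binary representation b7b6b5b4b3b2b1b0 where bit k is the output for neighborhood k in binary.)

position 6: 111 → 0  (bit 7 = 0)
position 7: 110 → 1  (bit 6 = 1)
position 0: 101 → 0  (bit 5 = 0)
position 8: 100 → 0  (bit 4 = 0)
position 5: 011 → 0  (bit 3 = 0)
position 1: 010 → 0  (bit 2 = 0)
position 11: 001 → 0  (bit 1 = 0)
position 9: 000 → 1  (bit 0 = 1)
bits b7..b0 = 01000001 = 65

65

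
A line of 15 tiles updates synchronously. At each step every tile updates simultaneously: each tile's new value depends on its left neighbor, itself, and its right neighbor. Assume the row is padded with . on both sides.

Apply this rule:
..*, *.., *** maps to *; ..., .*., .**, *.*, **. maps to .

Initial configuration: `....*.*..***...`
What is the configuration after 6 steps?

...*...**.*.*..
..*.*.*......*.
.*.....*....*.*
*.*...*.*..*...
...*.*...**.*..
..*...*.*....*.

..*...*.*....*.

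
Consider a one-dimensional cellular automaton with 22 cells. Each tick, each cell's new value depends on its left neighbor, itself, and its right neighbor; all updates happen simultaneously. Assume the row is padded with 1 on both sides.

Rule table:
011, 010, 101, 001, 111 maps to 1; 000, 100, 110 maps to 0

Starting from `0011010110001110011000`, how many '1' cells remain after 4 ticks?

13

0110111100011100110001
1101111000111001100011
1011110001110011000111
0111100011100110001111
count of 1: 13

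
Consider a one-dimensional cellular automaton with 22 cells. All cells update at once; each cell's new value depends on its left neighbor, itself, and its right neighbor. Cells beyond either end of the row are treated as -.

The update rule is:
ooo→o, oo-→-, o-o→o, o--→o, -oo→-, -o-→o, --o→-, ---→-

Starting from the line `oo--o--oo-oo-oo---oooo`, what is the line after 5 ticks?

------o-oo---o--o--o-o

--o-oo---o--o--o---oo-
--oo--o--oo-oo-oo----o
----o-oo---o--o--o---o
----oo--o--oo-oo-oo--o
------o-oo---o--o--o-o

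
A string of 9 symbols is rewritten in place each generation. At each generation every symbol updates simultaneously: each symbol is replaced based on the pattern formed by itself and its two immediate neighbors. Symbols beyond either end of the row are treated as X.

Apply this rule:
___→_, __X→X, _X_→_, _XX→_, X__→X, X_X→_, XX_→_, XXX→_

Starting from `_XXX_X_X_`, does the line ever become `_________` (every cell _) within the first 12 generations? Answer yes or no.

generation 1: _________
all cells are _ at generation 1

yes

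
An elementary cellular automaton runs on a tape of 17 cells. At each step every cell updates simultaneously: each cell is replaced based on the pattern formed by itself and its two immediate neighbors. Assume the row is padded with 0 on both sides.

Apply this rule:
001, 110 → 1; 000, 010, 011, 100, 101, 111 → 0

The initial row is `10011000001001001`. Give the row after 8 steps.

00100100100000000

step 1: 00101000010010010
step 2: 01000000100100100
step 3: 10000001001001000
step 4: 00000010010010000
step 5: 00000100100100000
step 6: 00001001001000000
step 7: 00010010010000000
step 8: 00100100100000000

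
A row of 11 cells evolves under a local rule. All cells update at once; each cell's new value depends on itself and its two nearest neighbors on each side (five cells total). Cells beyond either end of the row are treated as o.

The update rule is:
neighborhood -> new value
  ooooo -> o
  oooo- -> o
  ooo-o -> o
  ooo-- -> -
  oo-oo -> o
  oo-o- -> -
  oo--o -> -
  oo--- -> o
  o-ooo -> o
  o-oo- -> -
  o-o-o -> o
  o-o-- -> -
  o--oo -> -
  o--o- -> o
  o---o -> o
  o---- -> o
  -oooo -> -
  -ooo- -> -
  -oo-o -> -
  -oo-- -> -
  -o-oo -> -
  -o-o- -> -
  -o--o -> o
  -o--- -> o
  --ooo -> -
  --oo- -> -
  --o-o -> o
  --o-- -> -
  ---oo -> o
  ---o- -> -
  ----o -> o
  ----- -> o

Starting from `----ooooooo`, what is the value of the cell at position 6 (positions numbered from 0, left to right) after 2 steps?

-

oooo--ooooo
ooo-----ooo
position 6 holds -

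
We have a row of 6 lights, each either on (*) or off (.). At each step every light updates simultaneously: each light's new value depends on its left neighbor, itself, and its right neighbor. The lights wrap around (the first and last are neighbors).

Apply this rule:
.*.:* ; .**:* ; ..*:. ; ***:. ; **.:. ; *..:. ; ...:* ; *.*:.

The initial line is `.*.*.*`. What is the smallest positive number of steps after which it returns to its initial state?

.*.*.*

1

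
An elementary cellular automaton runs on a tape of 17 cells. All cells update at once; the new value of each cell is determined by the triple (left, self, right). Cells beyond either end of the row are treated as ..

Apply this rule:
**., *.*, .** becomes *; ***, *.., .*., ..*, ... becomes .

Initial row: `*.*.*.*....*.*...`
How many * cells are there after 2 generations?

.*.*.*......*....
..*.*............
count of *: 2

2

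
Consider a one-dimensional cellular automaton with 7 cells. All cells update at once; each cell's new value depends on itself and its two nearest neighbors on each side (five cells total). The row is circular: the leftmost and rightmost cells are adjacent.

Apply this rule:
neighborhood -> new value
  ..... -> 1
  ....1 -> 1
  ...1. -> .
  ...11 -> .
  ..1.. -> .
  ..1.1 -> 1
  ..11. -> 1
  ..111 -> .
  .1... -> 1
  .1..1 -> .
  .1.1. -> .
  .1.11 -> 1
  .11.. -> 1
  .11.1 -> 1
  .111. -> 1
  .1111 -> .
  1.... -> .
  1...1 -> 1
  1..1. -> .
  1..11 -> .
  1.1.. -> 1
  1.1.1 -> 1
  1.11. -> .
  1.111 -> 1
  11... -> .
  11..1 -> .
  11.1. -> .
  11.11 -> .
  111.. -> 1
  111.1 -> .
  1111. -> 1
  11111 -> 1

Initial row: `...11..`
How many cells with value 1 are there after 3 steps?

2

11.11..
11..1..
11.....
count of 1: 2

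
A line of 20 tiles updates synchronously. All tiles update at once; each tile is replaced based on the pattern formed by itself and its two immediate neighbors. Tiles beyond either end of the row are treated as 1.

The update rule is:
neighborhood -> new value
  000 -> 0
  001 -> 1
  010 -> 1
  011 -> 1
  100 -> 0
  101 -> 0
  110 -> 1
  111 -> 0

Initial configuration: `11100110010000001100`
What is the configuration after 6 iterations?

00101110110000011101
01101010110000110101
01101010110001110101
01101010110011010101
01101010110111010101
01101010110101010101

01101010110101010101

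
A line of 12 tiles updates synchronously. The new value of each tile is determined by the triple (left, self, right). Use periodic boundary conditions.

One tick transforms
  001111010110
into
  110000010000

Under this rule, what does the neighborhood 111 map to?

0

At position 3 the neighborhood is 111; the next row has 0 there.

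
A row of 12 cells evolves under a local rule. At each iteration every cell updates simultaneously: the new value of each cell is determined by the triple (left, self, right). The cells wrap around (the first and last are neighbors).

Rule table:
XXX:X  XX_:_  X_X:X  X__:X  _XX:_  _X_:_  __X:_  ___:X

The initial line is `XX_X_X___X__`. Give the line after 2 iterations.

X__X_X__X__X

__X_X_XX__X_
X__X_X__X__X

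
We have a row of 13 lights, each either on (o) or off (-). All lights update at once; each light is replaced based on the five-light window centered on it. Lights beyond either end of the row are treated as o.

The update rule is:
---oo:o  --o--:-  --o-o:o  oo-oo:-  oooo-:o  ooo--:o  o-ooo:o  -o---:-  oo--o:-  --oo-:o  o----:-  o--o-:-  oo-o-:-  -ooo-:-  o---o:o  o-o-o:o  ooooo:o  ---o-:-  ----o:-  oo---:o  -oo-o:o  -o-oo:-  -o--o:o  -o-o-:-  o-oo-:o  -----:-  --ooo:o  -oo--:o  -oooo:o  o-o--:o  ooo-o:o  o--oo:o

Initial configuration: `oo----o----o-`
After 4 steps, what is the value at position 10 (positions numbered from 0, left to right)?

-

ooo--------o-
oooo-------o-
ooooo------o-
oooooo-----o-
position 10 holds -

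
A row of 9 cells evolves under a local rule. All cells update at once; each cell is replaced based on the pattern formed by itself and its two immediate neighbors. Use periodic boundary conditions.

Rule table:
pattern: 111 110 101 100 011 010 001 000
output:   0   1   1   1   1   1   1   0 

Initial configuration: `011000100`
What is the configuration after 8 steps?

step 1: 111101110
step 2: 100111011
step 3: 111101110  (repeats step 1; period 2)
step 8: 100111011

100111011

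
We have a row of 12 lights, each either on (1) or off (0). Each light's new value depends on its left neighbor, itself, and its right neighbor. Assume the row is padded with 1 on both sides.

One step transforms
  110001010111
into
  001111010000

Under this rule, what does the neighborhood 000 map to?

At position 3 the neighborhood is 000; the next row has 1 there.

1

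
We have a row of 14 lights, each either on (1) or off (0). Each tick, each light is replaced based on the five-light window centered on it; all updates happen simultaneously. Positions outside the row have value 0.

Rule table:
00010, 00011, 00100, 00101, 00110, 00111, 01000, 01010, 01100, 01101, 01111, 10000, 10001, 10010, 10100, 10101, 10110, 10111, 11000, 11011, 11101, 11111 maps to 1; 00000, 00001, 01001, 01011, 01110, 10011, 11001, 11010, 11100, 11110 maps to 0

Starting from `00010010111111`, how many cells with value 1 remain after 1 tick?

00110110111100
count of 1: 8

8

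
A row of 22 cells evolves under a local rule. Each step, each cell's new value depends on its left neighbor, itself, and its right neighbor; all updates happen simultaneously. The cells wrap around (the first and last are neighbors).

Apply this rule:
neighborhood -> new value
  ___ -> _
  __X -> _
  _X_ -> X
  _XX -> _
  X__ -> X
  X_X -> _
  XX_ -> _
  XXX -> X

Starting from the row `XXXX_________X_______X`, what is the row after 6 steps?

step 1: XXX_X________XX_______
step 2: _X__XX_________X______
step 3: _XX___X________XX_____
step 4: ___X__XX_________X____
step 5: ___XX___X________XX___
step 6: _____X__XX_________X__

_____X__XX_________X__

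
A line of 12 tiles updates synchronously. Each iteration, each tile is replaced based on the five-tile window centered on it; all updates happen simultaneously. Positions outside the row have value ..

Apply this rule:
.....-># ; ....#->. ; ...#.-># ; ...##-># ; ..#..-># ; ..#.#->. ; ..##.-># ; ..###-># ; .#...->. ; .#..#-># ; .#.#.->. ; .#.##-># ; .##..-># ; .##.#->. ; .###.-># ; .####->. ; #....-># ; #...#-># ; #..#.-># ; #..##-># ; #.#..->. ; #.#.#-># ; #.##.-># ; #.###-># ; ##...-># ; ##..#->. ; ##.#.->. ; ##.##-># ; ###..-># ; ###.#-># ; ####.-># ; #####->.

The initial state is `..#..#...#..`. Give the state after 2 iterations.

iteration 1: .#####.###.#
iteration 2: ##..######..

##..######..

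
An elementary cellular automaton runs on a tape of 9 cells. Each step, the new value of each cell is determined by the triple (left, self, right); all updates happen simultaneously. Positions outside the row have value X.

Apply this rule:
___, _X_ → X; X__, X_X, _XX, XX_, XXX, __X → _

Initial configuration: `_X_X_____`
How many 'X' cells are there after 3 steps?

_X_X_XXX_
_X_X_____  (repeats step 0; period 2)
step 3: _X_X_XXX_
count of X: 5

5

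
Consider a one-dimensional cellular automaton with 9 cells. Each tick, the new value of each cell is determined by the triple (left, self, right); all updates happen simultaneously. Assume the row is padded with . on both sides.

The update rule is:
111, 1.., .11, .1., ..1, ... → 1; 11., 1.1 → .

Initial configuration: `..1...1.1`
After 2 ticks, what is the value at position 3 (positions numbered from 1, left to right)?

tick 1: 1111111.1
tick 2: 111111..1
position 3 holds 1

1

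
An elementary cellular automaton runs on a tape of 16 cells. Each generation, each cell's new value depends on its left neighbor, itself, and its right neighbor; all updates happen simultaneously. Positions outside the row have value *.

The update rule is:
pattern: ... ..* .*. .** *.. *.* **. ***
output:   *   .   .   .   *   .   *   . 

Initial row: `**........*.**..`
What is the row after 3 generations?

*******....**...

.********....**.
........****..*.
*******....**...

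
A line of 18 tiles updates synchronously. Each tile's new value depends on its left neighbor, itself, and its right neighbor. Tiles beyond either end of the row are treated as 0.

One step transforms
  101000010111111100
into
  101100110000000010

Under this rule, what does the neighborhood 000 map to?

At position 4 the neighborhood is 000; the next row has 0 there.

0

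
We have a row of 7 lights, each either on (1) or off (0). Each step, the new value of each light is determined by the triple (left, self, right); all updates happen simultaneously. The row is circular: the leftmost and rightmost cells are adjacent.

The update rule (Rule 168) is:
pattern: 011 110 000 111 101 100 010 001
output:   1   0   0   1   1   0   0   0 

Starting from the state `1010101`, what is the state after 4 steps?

step 1: 0101011
step 2: 1010110
step 3: 0101101
step 4: 1011010

1011010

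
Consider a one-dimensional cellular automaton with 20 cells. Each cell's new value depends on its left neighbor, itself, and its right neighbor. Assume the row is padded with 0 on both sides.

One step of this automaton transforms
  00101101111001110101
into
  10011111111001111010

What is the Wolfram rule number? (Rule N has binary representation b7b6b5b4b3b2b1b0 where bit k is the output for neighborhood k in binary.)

233

position 8: 111 → 1  (bit 7 = 1)
position 5: 110 → 1  (bit 6 = 1)
position 3: 101 → 1  (bit 5 = 1)
position 11: 100 → 0  (bit 4 = 0)
position 4: 011 → 1  (bit 3 = 1)
position 2: 010 → 0  (bit 2 = 0)
position 1: 001 → 0  (bit 1 = 0)
position 0: 000 → 1  (bit 0 = 1)
bits b7..b0 = 11101001 = 233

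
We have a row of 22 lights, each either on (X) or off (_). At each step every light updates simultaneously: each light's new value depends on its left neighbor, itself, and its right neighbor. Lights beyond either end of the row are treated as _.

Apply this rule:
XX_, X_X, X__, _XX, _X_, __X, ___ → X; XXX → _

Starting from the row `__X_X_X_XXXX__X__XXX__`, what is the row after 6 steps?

X_______XXXX_____XXX_X

step 1: XXXXXXXXX__XXXXXXX_XXX
step 2: X_______XXXX_____XXX_X
step 3: XXXXXXXXX__XXXXXXX_XXX  (repeats step 1; period 2)
step 6: X_______XXXX_____XXX_X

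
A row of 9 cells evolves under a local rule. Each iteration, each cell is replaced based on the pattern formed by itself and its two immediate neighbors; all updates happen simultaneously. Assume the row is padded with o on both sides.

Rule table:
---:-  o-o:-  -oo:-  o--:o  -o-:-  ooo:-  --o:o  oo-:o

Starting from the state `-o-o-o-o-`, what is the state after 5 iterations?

---------
o-------o
oo-----o-
-oo---o--
--oo-o-oo

--oo-o-oo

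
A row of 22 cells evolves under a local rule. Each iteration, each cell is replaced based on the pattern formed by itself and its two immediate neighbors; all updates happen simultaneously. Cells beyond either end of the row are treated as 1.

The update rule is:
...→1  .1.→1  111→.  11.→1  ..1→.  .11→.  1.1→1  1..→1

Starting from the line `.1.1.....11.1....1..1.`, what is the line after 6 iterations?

...11......11..11..11.

iteration 1: 11111111..111111.11.11
iteration 2: .......11......11.11..
iteration 3: 111111..111111..11.11.
iteration 4: .....11......11..11.11
iteration 5: 1111..111111..11..11..
iteration 6: ...11......11..11..11.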